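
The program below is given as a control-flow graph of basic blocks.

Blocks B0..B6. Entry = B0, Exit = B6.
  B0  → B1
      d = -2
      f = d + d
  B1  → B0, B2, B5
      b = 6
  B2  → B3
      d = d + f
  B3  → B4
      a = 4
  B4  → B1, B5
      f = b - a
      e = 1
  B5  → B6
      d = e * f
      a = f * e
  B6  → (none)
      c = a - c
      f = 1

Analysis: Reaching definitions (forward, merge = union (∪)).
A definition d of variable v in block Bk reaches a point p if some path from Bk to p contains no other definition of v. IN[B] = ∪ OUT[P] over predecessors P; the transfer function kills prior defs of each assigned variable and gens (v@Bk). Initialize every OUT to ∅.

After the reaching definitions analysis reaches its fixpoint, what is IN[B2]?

Fixpoint table:
  B0: | IN={a@B3, b@B1, d@B0, d@B2, e@B4, f@B0, f@B4} | OUT={a@B3, b@B1, d@B0, e@B4, f@B0}
  B1: | IN={a@B3, b@B1, d@B0, d@B2, e@B4, f@B0, f@B4} | OUT={a@B3, b@B1, d@B0, d@B2, e@B4, f@B0, f@B4}
  B2: | IN={a@B3, b@B1, d@B0, d@B2, e@B4, f@B0, f@B4} | OUT={a@B3, b@B1, d@B2, e@B4, f@B0, f@B4}
  B3: | IN={a@B3, b@B1, d@B2, e@B4, f@B0, f@B4} | OUT={a@B3, b@B1, d@B2, e@B4, f@B0, f@B4}
  B4: | IN={a@B3, b@B1, d@B2, e@B4, f@B0, f@B4} | OUT={a@B3, b@B1, d@B2, e@B4, f@B4}
  B5: | IN={a@B3, b@B1, d@B0, d@B2, e@B4, f@B0, f@B4} | OUT={a@B5, b@B1, d@B5, e@B4, f@B0, f@B4}
  B6: | IN={a@B5, b@B1, d@B5, e@B4, f@B0, f@B4} | OUT={a@B5, b@B1, c@B6, d@B5, e@B4, f@B6}

Merge at B2: IN[B2] = OUT[B1] = {a@B3, b@B1, d@B0, d@B2, e@B4, f@B0, f@B4}

Answer: {a@B3, b@B1, d@B0, d@B2, e@B4, f@B0, f@B4}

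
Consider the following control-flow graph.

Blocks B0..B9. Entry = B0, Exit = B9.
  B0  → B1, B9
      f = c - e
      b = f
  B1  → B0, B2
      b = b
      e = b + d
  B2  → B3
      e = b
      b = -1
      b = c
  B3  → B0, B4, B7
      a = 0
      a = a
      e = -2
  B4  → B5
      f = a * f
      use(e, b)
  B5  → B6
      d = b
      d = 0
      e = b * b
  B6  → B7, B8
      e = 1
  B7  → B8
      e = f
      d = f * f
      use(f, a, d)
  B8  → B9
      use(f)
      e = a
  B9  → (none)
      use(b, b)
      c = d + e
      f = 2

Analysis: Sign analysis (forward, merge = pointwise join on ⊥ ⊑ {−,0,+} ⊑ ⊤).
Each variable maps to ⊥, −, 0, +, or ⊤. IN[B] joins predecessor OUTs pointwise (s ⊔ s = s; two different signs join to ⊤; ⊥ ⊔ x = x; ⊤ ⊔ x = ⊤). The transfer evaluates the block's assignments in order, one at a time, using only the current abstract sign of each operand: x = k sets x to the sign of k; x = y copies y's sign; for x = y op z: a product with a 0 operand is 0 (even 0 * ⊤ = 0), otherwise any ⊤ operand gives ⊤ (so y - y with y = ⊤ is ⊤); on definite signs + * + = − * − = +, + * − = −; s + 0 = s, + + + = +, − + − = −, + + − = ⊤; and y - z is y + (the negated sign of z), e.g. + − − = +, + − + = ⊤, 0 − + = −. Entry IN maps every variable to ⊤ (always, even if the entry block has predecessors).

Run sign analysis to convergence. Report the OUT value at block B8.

Converged values:
  B0: | IN=(all ⊤) | OUT=(all ⊤)
  B1: | IN=(all ⊤) | OUT=(all ⊤)
  B2: | IN=(all ⊤) | OUT=(all ⊤)
  B3: | IN=(all ⊤) | OUT={a:0, e:-; rest ⊤}
  B4: | IN={a:0, e:-; rest ⊤} | OUT={a:0, e:-, f:0; rest ⊤}
  B5: | IN={a:0, e:-, f:0; rest ⊤} | OUT={a:0, d:0, f:0; rest ⊤}
  B6: | IN={a:0, d:0, f:0; rest ⊤} | OUT={a:0, d:0, e:+, f:0; rest ⊤}
  B7: | IN={a:0; rest ⊤} | OUT={a:0; rest ⊤}
  B8: | IN={a:0; rest ⊤} | OUT={a:0, e:0; rest ⊤}
  B9: | IN=(all ⊤) | OUT={f:+; rest ⊤}

Merge at B8: IN[B8] = OUT[B6] ⊔ OUT[B7] = {a: 0, b: ⊤, c: ⊤, d: ⊤, e: ⊤, f: ⊤}
Applying B8's transfer function to that IN value gives OUT[B8] (row B8 above).

Answer: {a: 0, b: ⊤, c: ⊤, d: ⊤, e: 0, f: ⊤}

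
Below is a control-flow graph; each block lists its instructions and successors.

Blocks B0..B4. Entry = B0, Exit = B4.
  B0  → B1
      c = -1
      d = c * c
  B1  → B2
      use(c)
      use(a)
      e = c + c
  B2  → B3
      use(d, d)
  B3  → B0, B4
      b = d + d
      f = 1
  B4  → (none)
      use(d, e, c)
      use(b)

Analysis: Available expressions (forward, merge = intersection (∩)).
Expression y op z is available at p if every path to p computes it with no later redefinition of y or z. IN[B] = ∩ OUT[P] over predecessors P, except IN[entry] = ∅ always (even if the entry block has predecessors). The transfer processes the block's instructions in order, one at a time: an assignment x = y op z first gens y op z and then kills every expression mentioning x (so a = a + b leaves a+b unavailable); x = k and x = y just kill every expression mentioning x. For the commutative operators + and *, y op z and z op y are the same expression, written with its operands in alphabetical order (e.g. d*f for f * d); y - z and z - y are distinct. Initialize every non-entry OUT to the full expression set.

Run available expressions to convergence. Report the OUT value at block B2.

Converged values:
  B0:  IN={}  OUT={c*c}
  B1:  IN={c*c}  OUT={c*c, c+c}
  B2:  IN={c*c, c+c}  OUT={c*c, c+c}
  B3:  IN={c*c, c+c}  OUT={c*c, c+c, d+d}
  B4:  IN={c*c, c+c, d+d}  OUT={c*c, c+c, d+d}

Merge at B2: IN[B2] = OUT[B1] = {c*c, c+c}
Applying B2's transfer function to that IN value gives OUT[B2] (row B2 above).

Answer: {c*c, c+c}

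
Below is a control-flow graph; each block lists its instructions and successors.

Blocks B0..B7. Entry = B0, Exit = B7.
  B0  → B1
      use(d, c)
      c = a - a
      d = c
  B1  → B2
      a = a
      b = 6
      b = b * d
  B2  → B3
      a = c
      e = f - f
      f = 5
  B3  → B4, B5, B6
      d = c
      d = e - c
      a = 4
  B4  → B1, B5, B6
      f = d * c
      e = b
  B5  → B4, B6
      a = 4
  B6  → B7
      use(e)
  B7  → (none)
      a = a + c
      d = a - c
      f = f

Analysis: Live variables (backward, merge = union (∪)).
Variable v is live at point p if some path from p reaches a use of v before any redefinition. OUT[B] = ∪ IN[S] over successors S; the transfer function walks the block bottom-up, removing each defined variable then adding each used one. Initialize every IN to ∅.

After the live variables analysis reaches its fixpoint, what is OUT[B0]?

Fixpoint table:
  B0:  IN={a, c, d, f}  OUT={a, c, d, f}
  B1:  IN={a, c, d, f}  OUT={b, c, f}
  B2:  IN={b, c, f}  OUT={b, c, e, f}
  B3:  IN={b, c, e, f}  OUT={a, b, c, d, e, f}
  B4:  IN={a, b, c, d}  OUT={a, b, c, d, e, f}
  B5:  IN={b, c, d, e, f}  OUT={a, b, c, d, e, f}
  B6:  IN={a, c, e, f}  OUT={a, c, f}
  B7:  IN={a, c, f}  OUT={}

Merge at B0: OUT[B0] = IN[B1] = {a, c, d, f}

Answer: {a, c, d, f}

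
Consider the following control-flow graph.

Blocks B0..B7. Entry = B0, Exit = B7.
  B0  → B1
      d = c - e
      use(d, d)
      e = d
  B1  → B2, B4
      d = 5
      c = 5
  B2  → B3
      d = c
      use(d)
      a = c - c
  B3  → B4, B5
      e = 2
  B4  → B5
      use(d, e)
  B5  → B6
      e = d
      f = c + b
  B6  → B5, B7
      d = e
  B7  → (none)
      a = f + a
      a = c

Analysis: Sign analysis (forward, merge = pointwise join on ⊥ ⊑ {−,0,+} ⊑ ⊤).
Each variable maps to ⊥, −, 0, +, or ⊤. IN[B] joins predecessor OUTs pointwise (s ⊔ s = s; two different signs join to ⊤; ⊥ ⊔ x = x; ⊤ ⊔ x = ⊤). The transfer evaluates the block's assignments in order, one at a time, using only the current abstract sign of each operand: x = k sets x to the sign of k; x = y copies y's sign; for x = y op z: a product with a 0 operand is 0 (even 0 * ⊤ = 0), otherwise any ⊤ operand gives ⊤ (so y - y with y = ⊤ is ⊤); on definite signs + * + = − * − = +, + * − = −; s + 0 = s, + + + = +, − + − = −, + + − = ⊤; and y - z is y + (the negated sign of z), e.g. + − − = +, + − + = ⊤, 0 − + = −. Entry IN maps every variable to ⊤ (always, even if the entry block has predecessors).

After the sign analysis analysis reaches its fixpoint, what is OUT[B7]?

Per-block solution:
  B0: | IN=(all ⊤) | OUT=(all ⊤)
  B1: | IN=(all ⊤) | OUT={c:+, d:+; rest ⊤}
  B2: | IN={c:+, d:+; rest ⊤} | OUT={c:+, d:+; rest ⊤}
  B3: | IN={c:+, d:+; rest ⊤} | OUT={c:+, d:+, e:+; rest ⊤}
  B4: | IN={c:+, d:+; rest ⊤} | OUT={c:+, d:+; rest ⊤}
  B5: | IN={c:+, d:+; rest ⊤} | OUT={c:+, d:+, e:+; rest ⊤}
  B6: | IN={c:+, d:+, e:+; rest ⊤} | OUT={c:+, d:+, e:+; rest ⊤}
  B7: | IN={c:+, d:+, e:+; rest ⊤} | OUT={a:+, c:+, d:+, e:+; rest ⊤}

Merge at B7: IN[B7] = OUT[B6] = {a: ⊤, b: ⊤, c: +, d: +, e: +, f: ⊤}
Applying B7's transfer function to that IN value gives OUT[B7] (row B7 above).

Answer: {a: +, b: ⊤, c: +, d: +, e: +, f: ⊤}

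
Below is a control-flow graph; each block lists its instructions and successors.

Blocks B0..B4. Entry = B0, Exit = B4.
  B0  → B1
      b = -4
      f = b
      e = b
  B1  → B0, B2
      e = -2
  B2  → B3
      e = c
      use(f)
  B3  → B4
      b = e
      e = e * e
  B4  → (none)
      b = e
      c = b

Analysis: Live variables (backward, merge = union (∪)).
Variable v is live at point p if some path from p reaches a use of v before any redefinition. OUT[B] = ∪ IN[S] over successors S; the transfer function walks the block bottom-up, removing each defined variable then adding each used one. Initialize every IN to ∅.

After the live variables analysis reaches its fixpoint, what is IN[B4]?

Answer: {e}

Trace:
Fixpoint table:
  B0:  IN={c}  OUT={c, f}
  B1:  IN={c, f}  OUT={c, f}
  B2:  IN={c, f}  OUT={e}
  B3:  IN={e}  OUT={e}
  B4:  IN={e}  OUT={}

B4 is the boundary node: OUT[B4] = {}
Applying B4's transfer function to that OUT value gives IN[B4] (row B4 above).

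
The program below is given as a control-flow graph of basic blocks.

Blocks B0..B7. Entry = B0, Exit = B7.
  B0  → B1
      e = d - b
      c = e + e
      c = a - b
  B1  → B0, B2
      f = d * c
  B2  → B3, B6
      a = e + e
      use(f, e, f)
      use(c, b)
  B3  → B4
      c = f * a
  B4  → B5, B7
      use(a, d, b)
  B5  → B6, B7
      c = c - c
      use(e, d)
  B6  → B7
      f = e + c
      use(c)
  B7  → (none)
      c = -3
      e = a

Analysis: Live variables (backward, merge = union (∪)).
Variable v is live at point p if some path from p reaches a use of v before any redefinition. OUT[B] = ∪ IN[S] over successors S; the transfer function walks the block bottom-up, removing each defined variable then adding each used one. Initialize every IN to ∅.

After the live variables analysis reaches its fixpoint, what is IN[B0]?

Answer: {a, b, d}

Derivation:
Fixpoint table:
  B0:  IN={a, b, d}  OUT={a, b, c, d, e}
  B1:  IN={a, b, c, d, e}  OUT={a, b, c, d, e, f}
  B2:  IN={b, c, d, e, f}  OUT={a, b, c, d, e, f}
  B3:  IN={a, b, d, e, f}  OUT={a, b, c, d, e}
  B4:  IN={a, b, c, d, e}  OUT={a, c, d, e}
  B5:  IN={a, c, d, e}  OUT={a, c, e}
  B6:  IN={a, c, e}  OUT={a}
  B7:  IN={a}  OUT={}

Merge at B0: OUT[B0] = IN[B1] = {a, b, c, d, e}
Applying B0's transfer function to that OUT value gives IN[B0] (row B0 above).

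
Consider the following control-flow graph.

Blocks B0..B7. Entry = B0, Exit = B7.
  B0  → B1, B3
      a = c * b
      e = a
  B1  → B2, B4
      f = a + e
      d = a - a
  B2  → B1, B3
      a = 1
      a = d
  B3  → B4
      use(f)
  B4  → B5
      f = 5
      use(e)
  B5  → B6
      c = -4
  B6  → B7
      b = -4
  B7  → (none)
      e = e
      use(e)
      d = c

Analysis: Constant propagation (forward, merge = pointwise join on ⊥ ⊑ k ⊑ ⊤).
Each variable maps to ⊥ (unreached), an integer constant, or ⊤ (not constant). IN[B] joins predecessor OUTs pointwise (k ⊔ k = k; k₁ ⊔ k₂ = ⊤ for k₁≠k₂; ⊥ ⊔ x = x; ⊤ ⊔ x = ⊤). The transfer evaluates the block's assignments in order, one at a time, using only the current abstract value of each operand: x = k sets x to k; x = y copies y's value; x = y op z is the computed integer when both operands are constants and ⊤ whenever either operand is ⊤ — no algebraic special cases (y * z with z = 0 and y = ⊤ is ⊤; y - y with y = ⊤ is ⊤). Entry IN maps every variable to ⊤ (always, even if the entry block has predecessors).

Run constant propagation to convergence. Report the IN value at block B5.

Answer: {a: ⊤, b: ⊤, c: ⊤, d: ⊤, e: ⊤, f: 5}

Working:
Fixpoint table:
  B0: | IN=(all ⊤) | OUT=(all ⊤)
  B1: | IN=(all ⊤) | OUT=(all ⊤)
  B2: | IN=(all ⊤) | OUT=(all ⊤)
  B3: | IN=(all ⊤) | OUT=(all ⊤)
  B4: | IN=(all ⊤) | OUT={f:5; rest ⊤}
  B5: | IN={f:5; rest ⊤} | OUT={c:-4, f:5; rest ⊤}
  B6: | IN={c:-4, f:5; rest ⊤} | OUT={b:-4, c:-4, f:5; rest ⊤}
  B7: | IN={b:-4, c:-4, f:5; rest ⊤} | OUT={b:-4, c:-4, d:-4, f:5; rest ⊤}

Merge at B5: IN[B5] = OUT[B4] = {a: ⊤, b: ⊤, c: ⊤, d: ⊤, e: ⊤, f: 5}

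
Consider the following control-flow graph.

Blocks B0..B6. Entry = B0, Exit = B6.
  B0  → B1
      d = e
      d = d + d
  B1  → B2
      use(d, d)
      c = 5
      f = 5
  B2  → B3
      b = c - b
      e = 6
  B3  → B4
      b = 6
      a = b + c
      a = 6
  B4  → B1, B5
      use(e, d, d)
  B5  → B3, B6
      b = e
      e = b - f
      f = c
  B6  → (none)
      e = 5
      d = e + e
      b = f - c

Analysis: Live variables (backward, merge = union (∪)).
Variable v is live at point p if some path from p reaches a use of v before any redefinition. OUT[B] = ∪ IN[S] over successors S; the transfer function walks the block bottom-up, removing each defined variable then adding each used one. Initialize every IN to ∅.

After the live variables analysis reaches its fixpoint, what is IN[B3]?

Per-block solution:
  B0:  IN={b, e}  OUT={b, d}
  B1:  IN={b, d}  OUT={b, c, d, f}
  B2:  IN={b, c, d, f}  OUT={c, d, e, f}
  B3:  IN={c, d, e, f}  OUT={b, c, d, e, f}
  B4:  IN={b, c, d, e, f}  OUT={b, c, d, e, f}
  B5:  IN={c, d, e, f}  OUT={c, d, e, f}
  B6:  IN={c, f}  OUT={}

Merge at B3: OUT[B3] = IN[B4] = {b, c, d, e, f}
Applying B3's transfer function to that OUT value gives IN[B3] (row B3 above).

Answer: {c, d, e, f}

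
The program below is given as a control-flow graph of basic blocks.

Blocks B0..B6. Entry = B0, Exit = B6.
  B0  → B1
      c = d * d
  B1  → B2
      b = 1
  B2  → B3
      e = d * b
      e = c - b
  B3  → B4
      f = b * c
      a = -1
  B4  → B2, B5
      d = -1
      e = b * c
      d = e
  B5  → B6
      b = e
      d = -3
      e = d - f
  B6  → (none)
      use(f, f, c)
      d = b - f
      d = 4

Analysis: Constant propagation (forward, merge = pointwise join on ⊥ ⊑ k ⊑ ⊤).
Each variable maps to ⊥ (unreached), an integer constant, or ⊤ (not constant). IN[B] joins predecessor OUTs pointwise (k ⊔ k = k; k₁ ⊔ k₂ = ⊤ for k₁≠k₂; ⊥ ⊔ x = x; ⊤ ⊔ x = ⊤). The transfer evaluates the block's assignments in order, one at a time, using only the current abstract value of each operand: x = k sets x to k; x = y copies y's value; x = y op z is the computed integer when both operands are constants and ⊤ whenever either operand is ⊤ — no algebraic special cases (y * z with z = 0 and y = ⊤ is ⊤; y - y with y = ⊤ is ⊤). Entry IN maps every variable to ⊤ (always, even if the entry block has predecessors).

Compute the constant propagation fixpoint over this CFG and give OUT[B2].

Answer: {a: ⊤, b: 1, c: ⊤, d: ⊤, e: ⊤, f: ⊤}

Working:
Per-block solution:
  B0:   IN=(all ⊤)   OUT=(all ⊤)
  B1:   IN=(all ⊤)   OUT={b:1; rest ⊤}
  B2:   IN={b:1; rest ⊤}   OUT={b:1; rest ⊤}
  B3:   IN={b:1; rest ⊤}   OUT={a:-1, b:1; rest ⊤}
  B4:   IN={a:-1, b:1; rest ⊤}   OUT={a:-1, b:1; rest ⊤}
  B5:   IN={a:-1, b:1; rest ⊤}   OUT={a:-1, d:-3; rest ⊤}
  B6:   IN={a:-1, d:-3; rest ⊤}   OUT={a:-1, d:4; rest ⊤}

Merge at B2: IN[B2] = OUT[B1] ⊔ OUT[B4] = {a: ⊤, b: 1, c: ⊤, d: ⊤, e: ⊤, f: ⊤}
Applying B2's transfer function to that IN value gives OUT[B2] (row B2 above).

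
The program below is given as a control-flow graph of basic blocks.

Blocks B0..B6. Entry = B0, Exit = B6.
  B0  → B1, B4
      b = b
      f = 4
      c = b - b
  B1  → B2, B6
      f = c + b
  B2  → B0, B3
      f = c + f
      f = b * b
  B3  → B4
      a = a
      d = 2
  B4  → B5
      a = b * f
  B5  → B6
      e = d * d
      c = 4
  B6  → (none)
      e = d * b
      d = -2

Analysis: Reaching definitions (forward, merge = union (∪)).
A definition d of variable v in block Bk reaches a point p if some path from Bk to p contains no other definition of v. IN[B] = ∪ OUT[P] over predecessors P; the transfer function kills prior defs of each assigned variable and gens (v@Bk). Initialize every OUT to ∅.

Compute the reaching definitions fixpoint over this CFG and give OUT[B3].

Per-block solution:
  B0:   IN={b@B0, c@B0, f@B2}   OUT={b@B0, c@B0, f@B0}
  B1:   IN={b@B0, c@B0, f@B0}   OUT={b@B0, c@B0, f@B1}
  B2:   IN={b@B0, c@B0, f@B1}   OUT={b@B0, c@B0, f@B2}
  B3:   IN={b@B0, c@B0, f@B2}   OUT={a@B3, b@B0, c@B0, d@B3, f@B2}
  B4:   IN={a@B3, b@B0, c@B0, d@B3, f@B0, f@B2}   OUT={a@B4, b@B0, c@B0, d@B3, f@B0, f@B2}
  B5:   IN={a@B4, b@B0, c@B0, d@B3, f@B0, f@B2}   OUT={a@B4, b@B0, c@B5, d@B3, e@B5, f@B0, f@B2}
  B6:   IN={a@B4, b@B0, c@B0, c@B5, d@B3, e@B5, f@B0, f@B1, f@B2}   OUT={a@B4, b@B0, c@B0, c@B5, d@B6, e@B6, f@B0, f@B1, f@B2}

Merge at B3: IN[B3] = OUT[B2] = {b@B0, c@B0, f@B2}
Applying B3's transfer function to that IN value gives OUT[B3] (row B3 above).

Answer: {a@B3, b@B0, c@B0, d@B3, f@B2}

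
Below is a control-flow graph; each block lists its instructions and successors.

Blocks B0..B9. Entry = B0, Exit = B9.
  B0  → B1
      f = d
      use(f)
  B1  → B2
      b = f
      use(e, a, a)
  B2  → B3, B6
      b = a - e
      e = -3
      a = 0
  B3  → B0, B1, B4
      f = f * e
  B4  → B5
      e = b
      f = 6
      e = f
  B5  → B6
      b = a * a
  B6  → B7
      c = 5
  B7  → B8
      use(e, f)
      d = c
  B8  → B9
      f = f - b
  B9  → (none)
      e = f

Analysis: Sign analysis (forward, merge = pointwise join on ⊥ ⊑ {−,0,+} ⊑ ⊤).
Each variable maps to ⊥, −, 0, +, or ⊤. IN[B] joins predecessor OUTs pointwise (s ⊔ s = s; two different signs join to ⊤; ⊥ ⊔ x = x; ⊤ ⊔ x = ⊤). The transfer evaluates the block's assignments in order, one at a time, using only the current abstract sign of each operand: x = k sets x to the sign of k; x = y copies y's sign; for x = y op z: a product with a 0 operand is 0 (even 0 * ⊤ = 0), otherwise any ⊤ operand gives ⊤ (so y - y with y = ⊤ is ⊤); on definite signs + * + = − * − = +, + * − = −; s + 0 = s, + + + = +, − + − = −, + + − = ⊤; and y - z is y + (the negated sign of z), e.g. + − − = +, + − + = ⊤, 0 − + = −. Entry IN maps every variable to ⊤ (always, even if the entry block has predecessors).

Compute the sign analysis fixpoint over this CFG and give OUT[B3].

Per-block solution:
  B0: | IN=(all ⊤) | OUT=(all ⊤)
  B1: | IN=(all ⊤) | OUT=(all ⊤)
  B2: | IN=(all ⊤) | OUT={a:0, e:-; rest ⊤}
  B3: | IN={a:0, e:-; rest ⊤} | OUT={a:0, e:-; rest ⊤}
  B4: | IN={a:0, e:-; rest ⊤} | OUT={a:0, e:+, f:+; rest ⊤}
  B5: | IN={a:0, e:+, f:+; rest ⊤} | OUT={a:0, b:0, e:+, f:+; rest ⊤}
  B6: | IN={a:0; rest ⊤} | OUT={a:0, c:+; rest ⊤}
  B7: | IN={a:0, c:+; rest ⊤} | OUT={a:0, c:+, d:+; rest ⊤}
  B8: | IN={a:0, c:+, d:+; rest ⊤} | OUT={a:0, c:+, d:+; rest ⊤}
  B9: | IN={a:0, c:+, d:+; rest ⊤} | OUT={a:0, c:+, d:+; rest ⊤}

Merge at B3: IN[B3] = OUT[B2] = {a: 0, b: ⊤, c: ⊤, d: ⊤, e: -, f: ⊤}
Applying B3's transfer function to that IN value gives OUT[B3] (row B3 above).

Answer: {a: 0, b: ⊤, c: ⊤, d: ⊤, e: -, f: ⊤}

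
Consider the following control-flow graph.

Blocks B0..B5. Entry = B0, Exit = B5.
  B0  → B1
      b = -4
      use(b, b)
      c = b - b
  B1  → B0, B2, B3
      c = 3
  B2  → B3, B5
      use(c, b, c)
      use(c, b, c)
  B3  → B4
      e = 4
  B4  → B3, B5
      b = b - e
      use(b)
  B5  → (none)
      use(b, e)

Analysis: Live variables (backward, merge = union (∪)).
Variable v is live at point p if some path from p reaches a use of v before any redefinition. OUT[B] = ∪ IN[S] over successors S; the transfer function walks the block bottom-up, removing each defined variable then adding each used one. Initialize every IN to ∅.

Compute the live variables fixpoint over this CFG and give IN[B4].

Converged values:
  B0:  IN={e}  OUT={b, e}
  B1:  IN={b, e}  OUT={b, c, e}
  B2:  IN={b, c, e}  OUT={b, e}
  B3:  IN={b}  OUT={b, e}
  B4:  IN={b, e}  OUT={b, e}
  B5:  IN={b, e}  OUT={}

Merge at B4: OUT[B4] = IN[B3] ⊔ IN[B5] = {b, e}
Applying B4's transfer function to that OUT value gives IN[B4] (row B4 above).

Answer: {b, e}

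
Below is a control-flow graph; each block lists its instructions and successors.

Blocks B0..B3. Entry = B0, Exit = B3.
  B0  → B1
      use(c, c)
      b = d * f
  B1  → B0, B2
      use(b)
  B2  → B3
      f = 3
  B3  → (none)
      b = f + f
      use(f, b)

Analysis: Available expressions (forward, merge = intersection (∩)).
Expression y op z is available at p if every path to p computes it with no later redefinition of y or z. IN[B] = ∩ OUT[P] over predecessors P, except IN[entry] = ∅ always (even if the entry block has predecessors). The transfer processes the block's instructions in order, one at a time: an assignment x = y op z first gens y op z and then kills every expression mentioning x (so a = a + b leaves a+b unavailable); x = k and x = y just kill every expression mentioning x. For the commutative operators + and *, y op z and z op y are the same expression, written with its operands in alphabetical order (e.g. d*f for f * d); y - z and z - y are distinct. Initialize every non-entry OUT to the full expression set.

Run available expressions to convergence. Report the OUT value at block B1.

Per-block solution:
  B0:  IN={}  OUT={d*f}
  B1:  IN={d*f}  OUT={d*f}
  B2:  IN={d*f}  OUT={}
  B3:  IN={}  OUT={f+f}

Merge at B1: IN[B1] = OUT[B0] = {d*f}
Applying B1's transfer function to that IN value gives OUT[B1] (row B1 above).

Answer: {d*f}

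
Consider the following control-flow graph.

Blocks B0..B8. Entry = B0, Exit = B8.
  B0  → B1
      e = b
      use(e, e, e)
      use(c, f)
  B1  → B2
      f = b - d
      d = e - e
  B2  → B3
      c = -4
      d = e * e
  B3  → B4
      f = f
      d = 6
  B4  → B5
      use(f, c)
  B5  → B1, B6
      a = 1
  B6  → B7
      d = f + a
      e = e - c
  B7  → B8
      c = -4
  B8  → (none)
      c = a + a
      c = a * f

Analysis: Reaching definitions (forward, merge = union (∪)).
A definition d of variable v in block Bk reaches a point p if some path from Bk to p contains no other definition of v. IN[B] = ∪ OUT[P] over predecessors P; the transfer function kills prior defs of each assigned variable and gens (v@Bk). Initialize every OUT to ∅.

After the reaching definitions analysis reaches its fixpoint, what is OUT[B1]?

Answer: {a@B5, c@B2, d@B1, e@B0, f@B1}

Trace:
Fixpoint table:
  B0: | IN={} | OUT={e@B0}
  B1: | IN={a@B5, c@B2, d@B3, e@B0, f@B3} | OUT={a@B5, c@B2, d@B1, e@B0, f@B1}
  B2: | IN={a@B5, c@B2, d@B1, e@B0, f@B1} | OUT={a@B5, c@B2, d@B2, e@B0, f@B1}
  B3: | IN={a@B5, c@B2, d@B2, e@B0, f@B1} | OUT={a@B5, c@B2, d@B3, e@B0, f@B3}
  B4: | IN={a@B5, c@B2, d@B3, e@B0, f@B3} | OUT={a@B5, c@B2, d@B3, e@B0, f@B3}
  B5: | IN={a@B5, c@B2, d@B3, e@B0, f@B3} | OUT={a@B5, c@B2, d@B3, e@B0, f@B3}
  B6: | IN={a@B5, c@B2, d@B3, e@B0, f@B3} | OUT={a@B5, c@B2, d@B6, e@B6, f@B3}
  B7: | IN={a@B5, c@B2, d@B6, e@B6, f@B3} | OUT={a@B5, c@B7, d@B6, e@B6, f@B3}
  B8: | IN={a@B5, c@B7, d@B6, e@B6, f@B3} | OUT={a@B5, c@B8, d@B6, e@B6, f@B3}

Merge at B1: IN[B1] = OUT[B0] ⊔ OUT[B5] = {a@B5, c@B2, d@B3, e@B0, f@B3}
Applying B1's transfer function to that IN value gives OUT[B1] (row B1 above).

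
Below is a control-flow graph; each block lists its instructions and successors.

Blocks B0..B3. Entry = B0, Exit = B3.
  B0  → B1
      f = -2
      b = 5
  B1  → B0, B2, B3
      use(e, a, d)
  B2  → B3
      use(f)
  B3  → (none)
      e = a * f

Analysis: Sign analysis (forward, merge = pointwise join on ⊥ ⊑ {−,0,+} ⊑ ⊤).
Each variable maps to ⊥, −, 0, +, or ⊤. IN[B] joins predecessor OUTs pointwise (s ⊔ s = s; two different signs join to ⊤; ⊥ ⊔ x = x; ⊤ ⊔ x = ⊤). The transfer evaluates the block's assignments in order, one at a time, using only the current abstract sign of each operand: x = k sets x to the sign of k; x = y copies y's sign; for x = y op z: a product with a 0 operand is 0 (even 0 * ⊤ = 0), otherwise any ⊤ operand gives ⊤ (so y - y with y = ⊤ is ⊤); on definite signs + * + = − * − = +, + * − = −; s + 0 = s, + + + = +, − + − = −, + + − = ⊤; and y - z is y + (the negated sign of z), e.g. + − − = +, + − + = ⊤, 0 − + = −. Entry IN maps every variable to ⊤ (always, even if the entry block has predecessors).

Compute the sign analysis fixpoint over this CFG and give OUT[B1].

Per-block solution:
  B0: | IN=(all ⊤) | OUT={b:+, f:-; rest ⊤}
  B1: | IN={b:+, f:-; rest ⊤} | OUT={b:+, f:-; rest ⊤}
  B2: | IN={b:+, f:-; rest ⊤} | OUT={b:+, f:-; rest ⊤}
  B3: | IN={b:+, f:-; rest ⊤} | OUT={b:+, f:-; rest ⊤}

Merge at B1: IN[B1] = OUT[B0] = {a: ⊤, b: +, c: ⊤, d: ⊤, e: ⊤, f: -}
Applying B1's transfer function to that IN value gives OUT[B1] (row B1 above).

Answer: {a: ⊤, b: +, c: ⊤, d: ⊤, e: ⊤, f: -}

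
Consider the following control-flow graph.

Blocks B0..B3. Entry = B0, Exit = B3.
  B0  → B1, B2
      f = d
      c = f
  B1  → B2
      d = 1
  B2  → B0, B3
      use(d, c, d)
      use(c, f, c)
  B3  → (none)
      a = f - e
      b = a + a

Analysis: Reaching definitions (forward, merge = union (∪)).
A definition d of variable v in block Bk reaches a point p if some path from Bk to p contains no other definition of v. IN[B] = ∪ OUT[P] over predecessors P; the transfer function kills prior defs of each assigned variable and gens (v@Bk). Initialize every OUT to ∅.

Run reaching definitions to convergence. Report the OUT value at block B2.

Per-block solution:
  B0:   IN={c@B0, d@B1, f@B0}   OUT={c@B0, d@B1, f@B0}
  B1:   IN={c@B0, d@B1, f@B0}   OUT={c@B0, d@B1, f@B0}
  B2:   IN={c@B0, d@B1, f@B0}   OUT={c@B0, d@B1, f@B0}
  B3:   IN={c@B0, d@B1, f@B0}   OUT={a@B3, b@B3, c@B0, d@B1, f@B0}

Merge at B2: IN[B2] = OUT[B0] ⊔ OUT[B1] = {c@B0, d@B1, f@B0}
Applying B2's transfer function to that IN value gives OUT[B2] (row B2 above).

Answer: {c@B0, d@B1, f@B0}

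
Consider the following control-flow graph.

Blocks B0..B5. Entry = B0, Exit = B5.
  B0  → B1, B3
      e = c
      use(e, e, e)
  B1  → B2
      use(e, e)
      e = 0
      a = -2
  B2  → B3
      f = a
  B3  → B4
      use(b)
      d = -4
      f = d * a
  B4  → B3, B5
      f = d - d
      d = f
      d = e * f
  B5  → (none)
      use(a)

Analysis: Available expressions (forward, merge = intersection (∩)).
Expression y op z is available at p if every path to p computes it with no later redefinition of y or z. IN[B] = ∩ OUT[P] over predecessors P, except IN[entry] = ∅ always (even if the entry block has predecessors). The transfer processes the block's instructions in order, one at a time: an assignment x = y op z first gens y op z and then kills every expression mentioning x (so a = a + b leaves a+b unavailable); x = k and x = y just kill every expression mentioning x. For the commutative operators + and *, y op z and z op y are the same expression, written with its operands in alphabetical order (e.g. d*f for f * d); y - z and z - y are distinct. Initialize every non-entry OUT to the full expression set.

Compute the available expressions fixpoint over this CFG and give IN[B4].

Converged values:
  B0:  IN={}  OUT={}
  B1:  IN={}  OUT={}
  B2:  IN={}  OUT={}
  B3:  IN={}  OUT={a*d}
  B4:  IN={a*d}  OUT={e*f}
  B5:  IN={e*f}  OUT={e*f}

Merge at B4: IN[B4] = OUT[B3] = {a*d}

Answer: {a*d}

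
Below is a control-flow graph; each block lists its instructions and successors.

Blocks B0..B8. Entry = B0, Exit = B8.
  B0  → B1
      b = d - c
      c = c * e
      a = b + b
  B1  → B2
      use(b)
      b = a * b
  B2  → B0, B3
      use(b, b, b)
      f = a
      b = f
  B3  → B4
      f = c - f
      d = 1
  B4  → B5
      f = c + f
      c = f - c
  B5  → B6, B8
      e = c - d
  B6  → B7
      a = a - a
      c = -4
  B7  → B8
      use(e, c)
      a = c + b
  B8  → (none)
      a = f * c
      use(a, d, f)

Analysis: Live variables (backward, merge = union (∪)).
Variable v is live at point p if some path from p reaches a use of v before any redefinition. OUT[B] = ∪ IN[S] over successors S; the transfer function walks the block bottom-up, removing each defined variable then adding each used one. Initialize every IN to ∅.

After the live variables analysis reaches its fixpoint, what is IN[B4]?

Converged values:
  B0:  IN={c, d, e}  OUT={a, b, c, d, e}
  B1:  IN={a, b, c, d, e}  OUT={a, b, c, d, e}
  B2:  IN={a, b, c, d, e}  OUT={a, b, c, d, e, f}
  B3:  IN={a, b, c, f}  OUT={a, b, c, d, f}
  B4:  IN={a, b, c, d, f}  OUT={a, b, c, d, f}
  B5:  IN={a, b, c, d, f}  OUT={a, b, c, d, e, f}
  B6:  IN={a, b, d, e, f}  OUT={b, c, d, e, f}
  B7:  IN={b, c, d, e, f}  OUT={c, d, f}
  B8:  IN={c, d, f}  OUT={}

Merge at B4: OUT[B4] = IN[B5] = {a, b, c, d, f}
Applying B4's transfer function to that OUT value gives IN[B4] (row B4 above).

Answer: {a, b, c, d, f}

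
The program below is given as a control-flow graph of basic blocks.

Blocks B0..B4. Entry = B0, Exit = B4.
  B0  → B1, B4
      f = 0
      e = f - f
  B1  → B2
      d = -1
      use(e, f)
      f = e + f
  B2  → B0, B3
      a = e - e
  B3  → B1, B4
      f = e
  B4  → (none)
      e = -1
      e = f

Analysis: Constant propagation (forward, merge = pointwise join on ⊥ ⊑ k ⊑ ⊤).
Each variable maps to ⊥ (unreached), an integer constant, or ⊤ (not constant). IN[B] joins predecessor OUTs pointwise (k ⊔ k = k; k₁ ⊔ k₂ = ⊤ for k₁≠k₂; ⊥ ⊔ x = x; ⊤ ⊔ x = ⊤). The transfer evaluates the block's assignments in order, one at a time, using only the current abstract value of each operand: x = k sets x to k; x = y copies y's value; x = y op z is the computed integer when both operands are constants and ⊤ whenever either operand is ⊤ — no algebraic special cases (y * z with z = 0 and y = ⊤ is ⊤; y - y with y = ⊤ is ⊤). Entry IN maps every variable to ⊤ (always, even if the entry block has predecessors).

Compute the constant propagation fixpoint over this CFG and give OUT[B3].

Answer: {a: 0, b: ⊤, c: ⊤, d: -1, e: 0, f: 0}

Working:
Converged values:
  B0:   IN=(all ⊤)   OUT={e:0, f:0; rest ⊤}
  B1:   IN={e:0, f:0; rest ⊤}   OUT={d:-1, e:0, f:0; rest ⊤}
  B2:   IN={d:-1, e:0, f:0; rest ⊤}   OUT={a:0, d:-1, e:0, f:0; rest ⊤}
  B3:   IN={a:0, d:-1, e:0, f:0; rest ⊤}   OUT={a:0, d:-1, e:0, f:0; rest ⊤}
  B4:   IN={e:0, f:0; rest ⊤}   OUT={e:0, f:0; rest ⊤}

Merge at B3: IN[B3] = OUT[B2] = {a: 0, b: ⊤, c: ⊤, d: -1, e: 0, f: 0}
Applying B3's transfer function to that IN value gives OUT[B3] (row B3 above).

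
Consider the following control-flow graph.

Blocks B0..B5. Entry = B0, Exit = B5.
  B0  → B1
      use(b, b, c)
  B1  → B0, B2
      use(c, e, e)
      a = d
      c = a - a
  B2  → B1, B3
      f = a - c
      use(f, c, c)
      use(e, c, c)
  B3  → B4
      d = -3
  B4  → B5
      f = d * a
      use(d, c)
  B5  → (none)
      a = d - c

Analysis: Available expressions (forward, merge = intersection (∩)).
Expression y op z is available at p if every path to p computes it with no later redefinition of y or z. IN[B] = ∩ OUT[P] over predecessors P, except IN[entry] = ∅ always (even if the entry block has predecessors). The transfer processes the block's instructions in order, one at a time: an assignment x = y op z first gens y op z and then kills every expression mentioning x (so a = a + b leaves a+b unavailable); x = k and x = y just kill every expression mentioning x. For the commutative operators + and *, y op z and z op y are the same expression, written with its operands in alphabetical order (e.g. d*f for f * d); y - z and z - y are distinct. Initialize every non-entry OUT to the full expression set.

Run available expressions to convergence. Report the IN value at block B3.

Answer: {a-a, a-c}

Trace:
Fixpoint table:
  B0:   IN={}   OUT={}
  B1:   IN={}   OUT={a-a}
  B2:   IN={a-a}   OUT={a-a, a-c}
  B3:   IN={a-a, a-c}   OUT={a-a, a-c}
  B4:   IN={a-a, a-c}   OUT={a*d, a-a, a-c}
  B5:   IN={a*d, a-a, a-c}   OUT={d-c}

Merge at B3: IN[B3] = OUT[B2] = {a-a, a-c}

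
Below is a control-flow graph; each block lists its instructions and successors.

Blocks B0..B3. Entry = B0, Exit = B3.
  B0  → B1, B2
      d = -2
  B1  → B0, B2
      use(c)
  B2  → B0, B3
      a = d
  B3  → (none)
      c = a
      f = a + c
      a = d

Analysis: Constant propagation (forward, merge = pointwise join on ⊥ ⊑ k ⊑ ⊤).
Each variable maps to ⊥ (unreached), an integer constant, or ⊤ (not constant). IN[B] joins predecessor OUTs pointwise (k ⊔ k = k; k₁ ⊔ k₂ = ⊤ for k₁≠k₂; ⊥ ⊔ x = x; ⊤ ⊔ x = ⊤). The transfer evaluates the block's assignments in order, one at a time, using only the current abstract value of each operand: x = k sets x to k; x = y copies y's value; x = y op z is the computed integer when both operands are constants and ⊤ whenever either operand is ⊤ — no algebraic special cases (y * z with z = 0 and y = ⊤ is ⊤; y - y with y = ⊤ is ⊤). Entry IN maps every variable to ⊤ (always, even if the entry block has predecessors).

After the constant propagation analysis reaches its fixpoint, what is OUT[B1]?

Answer: {a: ⊤, b: ⊤, c: ⊤, d: -2, e: ⊤, f: ⊤}

Derivation:
Converged values:
  B0: | IN=(all ⊤) | OUT={d:-2; rest ⊤}
  B1: | IN={d:-2; rest ⊤} | OUT={d:-2; rest ⊤}
  B2: | IN={d:-2; rest ⊤} | OUT={a:-2, d:-2; rest ⊤}
  B3: | IN={a:-2, d:-2; rest ⊤} | OUT={a:-2, c:-2, d:-2, f:-4; rest ⊤}

Merge at B1: IN[B1] = OUT[B0] = {a: ⊤, b: ⊤, c: ⊤, d: -2, e: ⊤, f: ⊤}
Applying B1's transfer function to that IN value gives OUT[B1] (row B1 above).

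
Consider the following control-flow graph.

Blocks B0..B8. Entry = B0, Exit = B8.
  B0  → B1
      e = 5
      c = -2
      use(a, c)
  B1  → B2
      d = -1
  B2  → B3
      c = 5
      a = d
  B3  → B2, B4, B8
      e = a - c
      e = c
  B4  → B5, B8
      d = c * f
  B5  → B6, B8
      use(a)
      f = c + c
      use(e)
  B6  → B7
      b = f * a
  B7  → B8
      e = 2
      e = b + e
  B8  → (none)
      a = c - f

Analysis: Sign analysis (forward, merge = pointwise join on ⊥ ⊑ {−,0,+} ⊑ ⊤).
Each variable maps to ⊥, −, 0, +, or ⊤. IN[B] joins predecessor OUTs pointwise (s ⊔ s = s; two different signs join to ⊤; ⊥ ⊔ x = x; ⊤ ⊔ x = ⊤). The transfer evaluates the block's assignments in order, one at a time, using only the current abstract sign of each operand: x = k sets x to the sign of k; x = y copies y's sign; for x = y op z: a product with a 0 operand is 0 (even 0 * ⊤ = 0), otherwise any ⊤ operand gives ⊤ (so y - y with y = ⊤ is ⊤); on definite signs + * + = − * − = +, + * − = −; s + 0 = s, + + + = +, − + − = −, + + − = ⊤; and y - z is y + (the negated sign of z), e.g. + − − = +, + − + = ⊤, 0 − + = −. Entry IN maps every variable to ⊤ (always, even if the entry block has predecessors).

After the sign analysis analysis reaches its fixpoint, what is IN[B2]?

Answer: {a: ⊤, b: ⊤, c: ⊤, d: -, e: +, f: ⊤}

Trace:
Per-block solution:
  B0:  IN=(all ⊤)  OUT={c:-, e:+; rest ⊤}
  B1:  IN={c:-, e:+; rest ⊤}  OUT={c:-, d:-, e:+; rest ⊤}
  B2:  IN={d:-, e:+; rest ⊤}  OUT={a:-, c:+, d:-, e:+; rest ⊤}
  B3:  IN={a:-, c:+, d:-, e:+; rest ⊤}  OUT={a:-, c:+, d:-, e:+; rest ⊤}
  B4:  IN={a:-, c:+, d:-, e:+; rest ⊤}  OUT={a:-, c:+, e:+; rest ⊤}
  B5:  IN={a:-, c:+, e:+; rest ⊤}  OUT={a:-, c:+, e:+, f:+; rest ⊤}
  B6:  IN={a:-, c:+, e:+, f:+; rest ⊤}  OUT={a:-, b:-, c:+, e:+, f:+; rest ⊤}
  B7:  IN={a:-, b:-, c:+, e:+, f:+; rest ⊤}  OUT={a:-, b:-, c:+, f:+; rest ⊤}
  B8:  IN={a:-, c:+; rest ⊤}  OUT={c:+; rest ⊤}

Merge at B2: IN[B2] = OUT[B1] ⊔ OUT[B3] = {a: ⊤, b: ⊤, c: ⊤, d: -, e: +, f: ⊤}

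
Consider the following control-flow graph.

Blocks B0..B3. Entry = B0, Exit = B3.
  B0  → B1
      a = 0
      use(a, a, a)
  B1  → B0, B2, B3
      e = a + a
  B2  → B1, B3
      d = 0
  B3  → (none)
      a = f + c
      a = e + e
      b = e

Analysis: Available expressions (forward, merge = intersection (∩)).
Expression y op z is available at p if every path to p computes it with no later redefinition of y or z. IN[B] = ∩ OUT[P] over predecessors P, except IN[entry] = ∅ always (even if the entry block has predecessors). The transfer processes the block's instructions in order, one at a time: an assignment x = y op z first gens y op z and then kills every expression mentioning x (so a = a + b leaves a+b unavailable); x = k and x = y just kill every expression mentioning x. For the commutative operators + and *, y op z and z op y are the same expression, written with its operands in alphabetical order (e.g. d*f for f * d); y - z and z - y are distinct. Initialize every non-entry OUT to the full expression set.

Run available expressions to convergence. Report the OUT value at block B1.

Fixpoint table:
  B0:  IN={}  OUT={}
  B1:  IN={}  OUT={a+a}
  B2:  IN={a+a}  OUT={a+a}
  B3:  IN={a+a}  OUT={c+f, e+e}

Merge at B1: IN[B1] = OUT[B0] ∩ OUT[B2] = {}
Applying B1's transfer function to that IN value gives OUT[B1] (row B1 above).

Answer: {a+a}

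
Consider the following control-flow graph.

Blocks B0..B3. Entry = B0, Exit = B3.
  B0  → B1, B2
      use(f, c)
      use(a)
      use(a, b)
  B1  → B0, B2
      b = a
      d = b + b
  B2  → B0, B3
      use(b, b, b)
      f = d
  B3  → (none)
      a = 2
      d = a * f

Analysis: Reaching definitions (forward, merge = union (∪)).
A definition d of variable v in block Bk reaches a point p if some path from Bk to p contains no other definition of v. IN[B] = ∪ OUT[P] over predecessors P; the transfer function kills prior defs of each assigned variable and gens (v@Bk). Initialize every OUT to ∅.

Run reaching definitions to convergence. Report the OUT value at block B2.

Answer: {b@B1, d@B1, f@B2}

Working:
Per-block solution:
  B0:   IN={b@B1, d@B1, f@B2}   OUT={b@B1, d@B1, f@B2}
  B1:   IN={b@B1, d@B1, f@B2}   OUT={b@B1, d@B1, f@B2}
  B2:   IN={b@B1, d@B1, f@B2}   OUT={b@B1, d@B1, f@B2}
  B3:   IN={b@B1, d@B1, f@B2}   OUT={a@B3, b@B1, d@B3, f@B2}

Merge at B2: IN[B2] = OUT[B0] ⊔ OUT[B1] = {b@B1, d@B1, f@B2}
Applying B2's transfer function to that IN value gives OUT[B2] (row B2 above).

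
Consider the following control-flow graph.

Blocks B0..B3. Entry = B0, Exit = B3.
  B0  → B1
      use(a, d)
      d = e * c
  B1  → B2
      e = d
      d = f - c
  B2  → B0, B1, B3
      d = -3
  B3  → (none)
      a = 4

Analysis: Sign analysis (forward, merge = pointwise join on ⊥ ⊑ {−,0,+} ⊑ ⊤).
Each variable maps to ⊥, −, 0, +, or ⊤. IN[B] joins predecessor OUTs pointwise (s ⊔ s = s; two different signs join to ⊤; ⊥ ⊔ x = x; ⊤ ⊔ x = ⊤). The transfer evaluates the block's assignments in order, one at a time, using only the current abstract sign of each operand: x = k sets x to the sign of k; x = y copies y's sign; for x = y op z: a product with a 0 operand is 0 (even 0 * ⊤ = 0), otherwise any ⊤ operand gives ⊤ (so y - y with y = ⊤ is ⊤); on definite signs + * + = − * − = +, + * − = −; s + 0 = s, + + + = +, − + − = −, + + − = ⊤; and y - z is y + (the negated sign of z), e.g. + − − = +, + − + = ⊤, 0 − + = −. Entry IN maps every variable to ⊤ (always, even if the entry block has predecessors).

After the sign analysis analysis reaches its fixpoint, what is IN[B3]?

Answer: {a: ⊤, b: ⊤, c: ⊤, d: -, e: ⊤, f: ⊤}

Working:
Converged values:
  B0:  IN=(all ⊤)  OUT=(all ⊤)
  B1:  IN=(all ⊤)  OUT=(all ⊤)
  B2:  IN=(all ⊤)  OUT={d:-; rest ⊤}
  B3:  IN={d:-; rest ⊤}  OUT={a:+, d:-; rest ⊤}

Merge at B3: IN[B3] = OUT[B2] = {a: ⊤, b: ⊤, c: ⊤, d: -, e: ⊤, f: ⊤}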